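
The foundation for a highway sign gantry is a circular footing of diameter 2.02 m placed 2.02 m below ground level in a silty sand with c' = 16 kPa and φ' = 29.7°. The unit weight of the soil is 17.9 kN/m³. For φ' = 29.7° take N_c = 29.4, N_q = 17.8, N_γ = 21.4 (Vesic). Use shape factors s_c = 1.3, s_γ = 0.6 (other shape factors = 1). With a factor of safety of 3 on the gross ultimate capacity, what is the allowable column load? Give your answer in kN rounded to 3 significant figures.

P_all ≈ 1590 kN

q = γ·D_f = 17.9 × 2.02 = 36.158 kPa.
c·N_c·s_c = 16 × 29.4 × 1.3 = 611.52 kPa
q·N_q = 36.158 × 17.8 = 643.61 kPa
0.5·γ·B·N_γ·s_γ = 0.5 × 17.9 × 2.02 × 21.4 × 0.6 = 232.13 kPa
q_ult = 611.52 + 643.61 + 232.13 = 1487.3 kPa.
Gross allowable pressure q_all = 1487.3 / 3 = 495.76 kPa.
Footing area = 3.2047 m², so allowable column load = 495.76 × 3.2047 = 1588.7 kN.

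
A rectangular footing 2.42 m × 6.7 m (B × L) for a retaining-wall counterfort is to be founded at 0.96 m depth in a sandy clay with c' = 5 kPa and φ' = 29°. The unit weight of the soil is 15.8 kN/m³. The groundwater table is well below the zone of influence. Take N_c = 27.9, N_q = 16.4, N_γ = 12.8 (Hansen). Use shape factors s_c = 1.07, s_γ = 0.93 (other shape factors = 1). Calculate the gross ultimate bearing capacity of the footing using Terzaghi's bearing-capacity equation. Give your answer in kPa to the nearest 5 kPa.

q = γ·D_f = 15.8 × 0.96 = 15.168 kPa.
c·N_c·s_c = 5 × 27.9 × 1.07 = 149.27 kPa
q·N_q = 15.168 × 16.4 = 248.76 kPa
0.5·γ·B·N_γ·s_γ = 0.5 × 15.8 × 2.42 × 12.8 × 0.93 = 227.58 kPa
q_ult = 149.27 + 248.76 + 227.58 = 625.6 kPa.

q_ult ≈ 625 kPa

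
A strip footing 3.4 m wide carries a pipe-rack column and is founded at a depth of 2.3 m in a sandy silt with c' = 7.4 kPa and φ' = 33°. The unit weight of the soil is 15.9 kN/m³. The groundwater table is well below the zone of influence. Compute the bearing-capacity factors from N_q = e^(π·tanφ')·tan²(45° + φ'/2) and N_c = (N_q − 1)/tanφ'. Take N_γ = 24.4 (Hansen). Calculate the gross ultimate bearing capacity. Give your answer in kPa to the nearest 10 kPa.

q_ult ≈ 1900 kPa

tan33° = 0.6494, so N_q = e^(π×0.6494)·tan²(61.5°) = 7.692 × 3.392 = 26.09.
N_c = (26.09 − 1)/tan33° = 38.64.
Overburden at base level: q = 15.9 × 2.3 = 36.57 kPa.
Cohesion term c·N_c = 7.4 × 38.638 = 285.92 kPa; surcharge term q·N_q = 36.57 × 26.092 = 954.18 kPa; self-weight term 0.5·γ·B·N_γ = 0.5 × 15.9 × 3.4 × 24.4 = 659.53 kPa.
q_ult = 285.92 + 954.18 + 659.53 = 1899.6 kPa.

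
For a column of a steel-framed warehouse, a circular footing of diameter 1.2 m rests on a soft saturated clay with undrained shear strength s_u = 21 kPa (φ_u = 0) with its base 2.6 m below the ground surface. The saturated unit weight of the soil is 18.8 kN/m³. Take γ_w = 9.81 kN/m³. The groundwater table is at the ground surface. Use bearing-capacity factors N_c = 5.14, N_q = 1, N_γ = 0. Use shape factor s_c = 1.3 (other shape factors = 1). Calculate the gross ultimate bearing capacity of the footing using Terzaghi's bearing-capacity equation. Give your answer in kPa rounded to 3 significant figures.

q_ult ≈ 164 kPa

With the water table at the surface the whole profile is submerged: γ' = 18.8 − 9.81 = 8.99 kN/m³, so q = γ'·D_f = 23.374 kPa.
q_ult = c·N_c·s_c + q·N_q
     = 21 × 5.14 × 1.3 + 23.374 × 1
     = 140.32 + 23.374 = 163.7 kPa.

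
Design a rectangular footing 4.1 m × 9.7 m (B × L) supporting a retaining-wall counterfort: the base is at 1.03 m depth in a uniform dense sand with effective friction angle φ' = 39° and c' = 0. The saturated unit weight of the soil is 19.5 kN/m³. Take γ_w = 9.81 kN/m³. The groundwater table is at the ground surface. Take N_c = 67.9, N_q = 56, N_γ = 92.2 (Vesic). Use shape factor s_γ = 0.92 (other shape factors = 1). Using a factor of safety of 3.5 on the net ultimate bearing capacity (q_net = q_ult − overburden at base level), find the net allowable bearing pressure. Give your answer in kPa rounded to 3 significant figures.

With the water table at the surface the whole profile is submerged: γ' = 19.5 − 9.81 = 9.69 kN/m³, so q = γ'·D_f = 9.9807 kPa; the same γ' applies in the ½γBN_γ term.
q_ult = q·N_q + 0.5·γ·B·N_γ·s_γ
     = 9.9807 × 56 + 0.5 × 9.69 × 4.1 × 92.2 × 0.92
     = 558.92 + 1685 = 2243.9 kPa.
q_net = 2243.9 − 9.9807 = 2233.9 kPa.
q_all(net) = 2233.9 / 3.5 = 638.26 kPa.

q_all(net) ≈ 638 kPa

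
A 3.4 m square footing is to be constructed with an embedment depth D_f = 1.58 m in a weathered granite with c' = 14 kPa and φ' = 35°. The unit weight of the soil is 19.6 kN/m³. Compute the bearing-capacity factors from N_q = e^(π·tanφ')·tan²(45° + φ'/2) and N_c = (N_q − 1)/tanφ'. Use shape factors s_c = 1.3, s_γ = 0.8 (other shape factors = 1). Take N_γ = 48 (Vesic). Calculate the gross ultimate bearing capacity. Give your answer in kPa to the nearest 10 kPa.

q_ult ≈ 3150 kPa

tan35° = 0.7002, so N_q = e^(π×0.7002)·tan²(62.5°) = 9.023 × 3.69 = 33.3.
N_c = (33.3 − 1)/tan35° = 46.12.
q = γ·D_f = 19.6 × 1.58 = 30.968 kPa.
c·N_c·s_c = 14 × 46.124 × 1.3 = 839.45 kPa
q·N_q = 30.968 × 33.296 = 1031.1 kPa
0.5·γ·B·N_γ·s_γ = 0.5 × 19.6 × 3.4 × 48 × 0.8 = 1279.5 kPa
q_ult = 839.45 + 1031.1 + 1279.5 = 3150.1 kPa.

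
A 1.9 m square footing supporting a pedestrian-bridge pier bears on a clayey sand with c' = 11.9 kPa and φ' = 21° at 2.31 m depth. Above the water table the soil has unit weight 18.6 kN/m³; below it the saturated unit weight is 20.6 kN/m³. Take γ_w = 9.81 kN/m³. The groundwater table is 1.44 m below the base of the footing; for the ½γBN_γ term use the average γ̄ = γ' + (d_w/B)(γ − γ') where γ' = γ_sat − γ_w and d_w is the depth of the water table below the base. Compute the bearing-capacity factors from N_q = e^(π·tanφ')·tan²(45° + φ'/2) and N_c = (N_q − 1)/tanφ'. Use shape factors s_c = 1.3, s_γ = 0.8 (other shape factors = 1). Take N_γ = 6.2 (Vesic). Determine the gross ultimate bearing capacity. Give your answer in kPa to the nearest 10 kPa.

tan21° = 0.3839, so N_q = e^(π×0.3839)·tan²(55.5°) = 3.34 × 2.117 = 7.07.
N_c = (7.07 − 1)/tan21° = 15.81.
Effective surcharge at the founding depth q = γ·D_f = 18.6 × 2.31 = 42.966 kPa.
With d_w = 1.44 m < B, γ̄ = 10.79 + (1.44/1.9) × (18.6 − 10.79) = 16.709 kN/m³.
q_ult = c·N_c·s_c + q·N_q + 0.5·γ·B·N_γ·s_γ
     = 11.9 × 15.815 × 1.3 + 42.966 × 7.0708 + 0.5 × 16.709 × 1.9 × 6.2 × 0.8
     = 244.66 + 303.8 + 78.734 = 627.19 kPa.

q_ult ≈ 630 kPa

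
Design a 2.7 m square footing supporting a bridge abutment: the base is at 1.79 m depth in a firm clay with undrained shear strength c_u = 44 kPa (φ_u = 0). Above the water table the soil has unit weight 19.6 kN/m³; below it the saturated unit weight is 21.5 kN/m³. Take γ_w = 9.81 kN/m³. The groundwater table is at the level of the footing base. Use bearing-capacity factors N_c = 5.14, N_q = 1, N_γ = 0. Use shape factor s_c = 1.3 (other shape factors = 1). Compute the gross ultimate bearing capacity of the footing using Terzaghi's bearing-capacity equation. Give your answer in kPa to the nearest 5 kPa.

q_ult ≈ 330 kPa

Effective surcharge at the founding depth q = γ·D_f = 19.6 × 1.79 = 35.084 kPa.
q_ult = c·N_c·s_c + q·N_q
     = 44 × 5.14 × 1.3 + 35.084 × 1
     = 294.01 + 35.084 = 329.09 kPa.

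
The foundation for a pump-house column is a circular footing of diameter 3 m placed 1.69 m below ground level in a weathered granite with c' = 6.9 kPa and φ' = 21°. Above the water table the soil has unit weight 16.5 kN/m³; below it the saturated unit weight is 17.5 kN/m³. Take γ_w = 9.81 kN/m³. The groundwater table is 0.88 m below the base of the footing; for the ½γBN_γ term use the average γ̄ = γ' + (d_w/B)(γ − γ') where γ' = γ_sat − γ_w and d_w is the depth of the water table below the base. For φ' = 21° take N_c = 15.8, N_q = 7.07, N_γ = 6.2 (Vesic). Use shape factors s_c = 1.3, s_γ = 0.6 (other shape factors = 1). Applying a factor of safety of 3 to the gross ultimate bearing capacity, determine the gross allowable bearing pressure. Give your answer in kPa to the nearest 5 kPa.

q_all ≈ 130 kPa

q = γ·D_f = 16.5 × 1.69 = 27.885 kPa.
γ' = 7.69 kN/m³; averaging over the depth B below the base, γ̄ = γ' + (d_w/B)(γ − γ') = 10.274 kN/m³.
c·N_c·s_c = 6.9 × 15.8 × 1.3 = 141.73 kPa
q·N_q = 27.885 × 7.07 = 197.15 kPa
0.5·γ·B·N_γ·s_γ = 0.5 × 10.274 × 3 × 6.2 × 0.6 = 57.33 kPa
q_ult = 141.73 + 197.15 + 57.33 = 396.2 kPa.
q_all = q_ult / FS = 396.2 / 3 = 132.07 kPa.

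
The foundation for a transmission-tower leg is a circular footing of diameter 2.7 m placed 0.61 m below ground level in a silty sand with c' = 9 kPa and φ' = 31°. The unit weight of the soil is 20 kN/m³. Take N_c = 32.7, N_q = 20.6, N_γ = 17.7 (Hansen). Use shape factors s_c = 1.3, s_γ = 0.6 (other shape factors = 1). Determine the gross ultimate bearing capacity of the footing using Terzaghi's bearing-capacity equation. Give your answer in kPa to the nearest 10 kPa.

Overburden at base level: q = 20 × 0.61 = 12.2 kPa.
Cohesion term c·N_c·s_c = 9 × 32.7 × 1.3 = 382.59 kPa; surcharge term q·N_q = 12.2 × 20.6 = 251.32 kPa; self-weight term 0.5·γ·B·N_γ·s_γ = 0.5 × 20 × 2.7 × 17.7 × 0.6 = 286.74 kPa.
q_ult = 382.59 + 251.32 + 286.74 = 920.65 kPa.

q_ult ≈ 920 kPa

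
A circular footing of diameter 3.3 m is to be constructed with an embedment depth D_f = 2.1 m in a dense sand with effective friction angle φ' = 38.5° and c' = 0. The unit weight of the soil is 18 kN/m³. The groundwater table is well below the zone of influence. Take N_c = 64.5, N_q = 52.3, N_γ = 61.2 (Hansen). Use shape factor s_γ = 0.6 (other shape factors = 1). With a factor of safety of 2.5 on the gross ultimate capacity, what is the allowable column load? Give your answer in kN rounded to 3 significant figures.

P_all ≈ 10500 kN

q = γ·D_f = 18 × 2.1 = 37.8 kPa.
q·N_q = 37.8 × 52.3 = 1976.9 kPa
0.5·γ·B·N_γ·s_γ = 0.5 × 18 × 3.3 × 61.2 × 0.6 = 1090.6 kPa
q_ult = 1976.9 + 1090.6 = 3067.5 kPa.
Gross allowable pressure q_all = 3067.5 / 2.5 = 1227 kPa.
Footing area = 8.553 m², so allowable column load = 1227 × 8.553 = 10495 kN.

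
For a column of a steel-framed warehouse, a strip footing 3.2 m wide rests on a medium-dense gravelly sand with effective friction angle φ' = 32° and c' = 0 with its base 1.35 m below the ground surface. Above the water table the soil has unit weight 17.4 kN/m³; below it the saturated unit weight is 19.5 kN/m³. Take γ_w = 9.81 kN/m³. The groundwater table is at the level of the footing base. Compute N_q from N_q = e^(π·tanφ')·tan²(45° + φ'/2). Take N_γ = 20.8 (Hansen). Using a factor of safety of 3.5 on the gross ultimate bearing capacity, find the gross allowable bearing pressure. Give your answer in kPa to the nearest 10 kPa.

q_all ≈ 250 kPa

N_q = e^(π·tan32°)·tan²(61°) = 23.18.
Effective surcharge at the founding depth q = γ·D_f = 17.4 × 1.35 = 23.49 kPa.
The water table coincides with the base, so in the self-weight term γ → γ' = 9.69 kN/m³.
q_ult = q·N_q + 0.5·γ·B·N_γ
     = 23.49 × 23.177 + 0.5 × 9.69 × 3.2 × 20.8
     = 544.42 + 322.48 = 866.91 kPa.
q_all = 866.91 / 3.5 = 247.69 kPa.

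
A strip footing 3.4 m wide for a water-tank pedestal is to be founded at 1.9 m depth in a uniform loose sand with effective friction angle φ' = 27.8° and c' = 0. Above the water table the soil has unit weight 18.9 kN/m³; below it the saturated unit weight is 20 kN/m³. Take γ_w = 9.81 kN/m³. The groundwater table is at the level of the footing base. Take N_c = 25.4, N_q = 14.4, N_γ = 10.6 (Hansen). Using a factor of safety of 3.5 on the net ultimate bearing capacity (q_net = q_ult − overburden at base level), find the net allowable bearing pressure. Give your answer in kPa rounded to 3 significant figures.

Effective surcharge at the founding depth q = γ·D_f = 18.9 × 1.9 = 35.91 kPa.
The water table coincides with the base, so in the self-weight term γ → γ' = 10.19 kN/m³.
q_ult = q·N_q + 0.5·γ·B·N_γ
     = 35.91 × 14.4 + 0.5 × 10.19 × 3.4 × 10.6
     = 517.1 + 183.62 = 700.73 kPa.
q_net = 700.73 − 35.91 = 664.82 kPa.
q_all(net) = 664.82 / 3.5 = 189.95 kPa.

q_all(net) ≈ 190 kPa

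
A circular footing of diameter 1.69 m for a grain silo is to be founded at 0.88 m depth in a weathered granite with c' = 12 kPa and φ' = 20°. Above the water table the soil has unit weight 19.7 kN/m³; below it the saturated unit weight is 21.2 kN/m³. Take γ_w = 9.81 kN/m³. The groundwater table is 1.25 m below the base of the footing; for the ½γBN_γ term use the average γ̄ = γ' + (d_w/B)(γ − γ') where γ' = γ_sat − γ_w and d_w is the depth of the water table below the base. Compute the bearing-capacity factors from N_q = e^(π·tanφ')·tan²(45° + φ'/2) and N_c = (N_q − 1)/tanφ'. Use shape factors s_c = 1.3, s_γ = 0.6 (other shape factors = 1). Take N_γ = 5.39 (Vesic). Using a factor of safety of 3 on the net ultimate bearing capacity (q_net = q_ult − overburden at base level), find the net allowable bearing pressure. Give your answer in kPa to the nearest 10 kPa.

q_all(net) ≈ 120 kPa

N_q = e^(π·tan20°)·tan²(55°) = 6.4; N_c = (N_q − 1)/tanφ' = 14.83.
q = γ·D_f = 19.7 × 0.88 = 17.336 kPa.
γ' = 11.39 kN/m³; averaging over the depth B below the base, γ̄ = γ' + (d_w/B)(γ − γ') = 17.536 kN/m³.
c·N_c·s_c = 12 × 14.835 × 1.3 = 231.42 kPa
q·N_q = 17.336 × 6.3994 = 110.94 kPa
0.5·γ·B·N_γ·s_γ = 0.5 × 17.536 × 1.69 × 5.39 × 0.6 = 47.922 kPa
q_ult = 231.42 + 110.94 + 47.922 = 390.28 kPa.
q_net = 390.28 − 17.336 = 372.95 kPa.
q_all(net) = 372.95 / 3 = 124.32 kPa.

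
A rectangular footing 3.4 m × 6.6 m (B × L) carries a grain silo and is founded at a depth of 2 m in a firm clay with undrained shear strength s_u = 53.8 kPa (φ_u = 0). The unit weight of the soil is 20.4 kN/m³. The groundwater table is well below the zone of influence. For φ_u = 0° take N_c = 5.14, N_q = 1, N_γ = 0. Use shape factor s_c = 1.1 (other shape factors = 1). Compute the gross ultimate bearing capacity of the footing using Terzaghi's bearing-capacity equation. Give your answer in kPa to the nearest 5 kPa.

q_ult ≈ 345 kPa

Overburden at base level: q = 20.4 × 2 = 40.8 kPa.
Cohesion term c·N_c·s_c = 53.8 × 5.14 × 1.1 = 304.19 kPa; surcharge term q·N_q = 40.8 × 1 = 40.8 kPa.
q_ult = 304.19 + 40.8 = 344.99 kPa.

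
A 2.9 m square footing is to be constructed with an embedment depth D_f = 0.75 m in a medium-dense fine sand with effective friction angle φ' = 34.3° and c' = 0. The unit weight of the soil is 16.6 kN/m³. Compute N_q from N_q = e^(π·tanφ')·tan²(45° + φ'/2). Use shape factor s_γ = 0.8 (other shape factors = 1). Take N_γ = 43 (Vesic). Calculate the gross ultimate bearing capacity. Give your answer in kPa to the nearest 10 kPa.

q_ult ≈ 1210 kPa

tan34.3° = 0.6822, so N_q = e^(π×0.6822)·tan²(62.15°) = 8.525 × 3.582 = 30.54.
Overburden at base level: q = 16.6 × 0.75 = 12.45 kPa.
Surcharge term q·N_q = 12.45 × 30.539 = 380.22 kPa; self-weight term 0.5·γ·B·N_γ·s_γ = 0.5 × 16.6 × 2.9 × 43 × 0.8 = 828.01 kPa.
q_ult = 380.22 + 828.01 = 1208.2 kPa.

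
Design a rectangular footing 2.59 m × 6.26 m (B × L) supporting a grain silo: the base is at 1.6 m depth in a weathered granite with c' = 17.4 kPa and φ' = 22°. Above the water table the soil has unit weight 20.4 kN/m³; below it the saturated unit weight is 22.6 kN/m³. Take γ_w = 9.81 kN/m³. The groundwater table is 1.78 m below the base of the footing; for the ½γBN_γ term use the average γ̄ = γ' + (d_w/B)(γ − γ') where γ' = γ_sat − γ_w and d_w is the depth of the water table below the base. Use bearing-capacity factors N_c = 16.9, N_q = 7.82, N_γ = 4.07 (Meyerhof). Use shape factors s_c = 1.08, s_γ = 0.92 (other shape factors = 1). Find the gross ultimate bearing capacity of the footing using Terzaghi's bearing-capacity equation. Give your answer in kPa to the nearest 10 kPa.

q_ult ≈ 660 kPa

Effective surcharge at the founding depth q = γ·D_f = 20.4 × 1.6 = 32.64 kPa.
With d_w = 1.78 m < B, γ̄ = 12.79 + (1.78/2.59) × (20.4 − 12.79) = 18.02 kN/m³.
q_ult = c·N_c·s_c + q·N_q + 0.5·γ·B·N_γ·s_γ
     = 17.4 × 16.9 × 1.08 + 32.64 × 7.82 + 0.5 × 18.02 × 2.59 × 4.07 × 0.92
     = 317.58 + 255.24 + 87.379 = 660.21 kPa.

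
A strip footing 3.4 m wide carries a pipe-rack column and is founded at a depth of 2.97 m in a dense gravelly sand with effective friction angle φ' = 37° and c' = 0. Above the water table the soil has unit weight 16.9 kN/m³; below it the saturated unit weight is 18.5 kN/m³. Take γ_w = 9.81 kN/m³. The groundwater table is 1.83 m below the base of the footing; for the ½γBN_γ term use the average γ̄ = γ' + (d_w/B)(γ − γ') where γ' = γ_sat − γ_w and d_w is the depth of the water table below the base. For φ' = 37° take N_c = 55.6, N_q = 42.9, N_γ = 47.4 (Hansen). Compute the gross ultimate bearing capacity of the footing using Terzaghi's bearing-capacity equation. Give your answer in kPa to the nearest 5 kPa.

q = γ·D_f = 16.9 × 2.97 = 50.193 kPa.
γ' = 8.69 kN/m³; averaging over the depth B below the base, γ̄ = γ' + (d_w/B)(γ − γ') = 13.109 kN/m³.
q·N_q = 50.193 × 42.9 = 2153.3 kPa
0.5·γ·B·N_γ = 0.5 × 13.109 × 3.4 × 47.4 = 1056.3 kPa
q_ult = 2153.3 + 1056.3 = 3209.6 kPa.

q_ult ≈ 3210 kPa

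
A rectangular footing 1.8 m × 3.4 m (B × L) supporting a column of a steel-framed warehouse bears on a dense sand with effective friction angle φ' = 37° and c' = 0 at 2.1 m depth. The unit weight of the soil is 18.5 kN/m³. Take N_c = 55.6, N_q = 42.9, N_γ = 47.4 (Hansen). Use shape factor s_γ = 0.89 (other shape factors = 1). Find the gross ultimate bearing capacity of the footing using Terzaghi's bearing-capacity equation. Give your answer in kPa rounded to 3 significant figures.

q = γ·D_f = 18.5 × 2.1 = 38.85 kPa.
q·N_q = 38.85 × 42.9 = 1666.7 kPa
0.5·γ·B·N_γ·s_γ = 0.5 × 18.5 × 1.8 × 47.4 × 0.89 = 702.4 kPa
q_ult = 1666.7 + 702.4 = 2369.1 kPa.

q_ult ≈ 2370 kPa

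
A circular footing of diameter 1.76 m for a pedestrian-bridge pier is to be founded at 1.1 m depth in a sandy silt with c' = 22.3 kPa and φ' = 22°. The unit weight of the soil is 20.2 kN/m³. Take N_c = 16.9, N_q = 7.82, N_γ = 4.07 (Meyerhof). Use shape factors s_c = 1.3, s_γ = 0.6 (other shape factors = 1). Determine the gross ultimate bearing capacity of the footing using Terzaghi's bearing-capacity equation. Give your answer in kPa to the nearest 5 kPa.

Overburden at base level: q = 20.2 × 1.1 = 22.22 kPa.
Cohesion term c·N_c·s_c = 22.3 × 16.9 × 1.3 = 489.93 kPa; surcharge term q·N_q = 22.22 × 7.82 = 173.76 kPa; self-weight term 0.5·γ·B·N_γ·s_γ = 0.5 × 20.2 × 1.76 × 4.07 × 0.6 = 43.409 kPa.
q_ult = 489.93 + 173.76 + 43.409 = 707.1 kPa.

q_ult ≈ 705 kPa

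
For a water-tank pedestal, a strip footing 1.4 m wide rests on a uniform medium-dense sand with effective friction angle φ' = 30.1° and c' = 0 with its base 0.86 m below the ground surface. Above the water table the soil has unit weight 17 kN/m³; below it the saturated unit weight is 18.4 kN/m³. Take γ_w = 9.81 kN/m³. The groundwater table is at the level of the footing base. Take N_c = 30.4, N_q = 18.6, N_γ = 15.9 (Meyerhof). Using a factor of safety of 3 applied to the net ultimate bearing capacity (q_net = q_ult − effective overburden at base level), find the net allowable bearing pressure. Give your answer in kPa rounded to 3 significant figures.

q_all(net) ≈ 118 kPa

q = γ·D_f = 17 × 0.86 = 14.62 kPa.
For the ½γBN_γ term take γ' = 18.4 − 9.81 = 8.59 kN/m³ (soil below base is submerged).
q·N_q = 14.62 × 18.6 = 271.93 kPa
0.5·γ·B·N_γ = 0.5 × 8.59 × 1.4 × 15.9 = 95.607 kPa
q_ult = 271.93 + 95.607 = 367.54 kPa.
Net ultimate: q_net = 367.54 − 14.62 = 352.92 kPa.
q_all(net) = 352.92 / 3 = 117.64 kPa.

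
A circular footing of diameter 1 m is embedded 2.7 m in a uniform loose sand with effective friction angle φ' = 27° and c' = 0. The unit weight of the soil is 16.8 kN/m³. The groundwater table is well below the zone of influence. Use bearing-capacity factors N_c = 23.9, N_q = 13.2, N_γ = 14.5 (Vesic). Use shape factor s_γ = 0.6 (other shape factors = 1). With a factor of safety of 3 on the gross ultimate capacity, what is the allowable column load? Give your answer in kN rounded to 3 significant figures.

Effective surcharge at the founding depth q = γ·D_f = 16.8 × 2.7 = 45.36 kPa.
q_ult = q·N_q + 0.5·γ·B·N_γ·s_γ
     = 45.36 × 13.2 + 0.5 × 16.8 × 1 × 14.5 × 0.6
     = 598.75 + 73.08 = 671.83 kPa.
Gross allowable pressure q_all = 671.83 / 3 = 223.94 kPa.
Footing area = 0.7854 m², so allowable column load = 223.94 × 0.7854 = 175.89 kN.

P_all ≈ 176 kN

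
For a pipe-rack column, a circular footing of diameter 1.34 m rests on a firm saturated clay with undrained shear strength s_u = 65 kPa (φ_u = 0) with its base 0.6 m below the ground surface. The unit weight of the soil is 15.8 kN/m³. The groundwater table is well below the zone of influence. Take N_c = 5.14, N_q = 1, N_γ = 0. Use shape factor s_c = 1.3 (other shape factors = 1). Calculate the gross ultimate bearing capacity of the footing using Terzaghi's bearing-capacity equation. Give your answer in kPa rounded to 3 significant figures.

q_ult ≈ 444 kPa

Effective surcharge at the founding depth q = γ·D_f = 15.8 × 0.6 = 9.48 kPa.
q_ult = c·N_c·s_c + q·N_q
     = 65 × 5.14 × 1.3 + 9.48 × 1
     = 434.33 + 9.48 = 443.81 kPa.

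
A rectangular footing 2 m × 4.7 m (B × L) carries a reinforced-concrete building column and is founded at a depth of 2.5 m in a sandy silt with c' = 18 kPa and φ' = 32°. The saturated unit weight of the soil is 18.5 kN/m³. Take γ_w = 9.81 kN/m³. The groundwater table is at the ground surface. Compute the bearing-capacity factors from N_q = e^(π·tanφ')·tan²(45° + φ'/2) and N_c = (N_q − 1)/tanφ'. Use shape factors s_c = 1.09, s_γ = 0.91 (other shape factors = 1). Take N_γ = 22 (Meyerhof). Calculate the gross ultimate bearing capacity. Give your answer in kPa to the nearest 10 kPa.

q_ult ≈ 1370 kPa

tan32° = 0.6249, so N_q = e^(π×0.6249)·tan²(61°) = 7.121 × 3.255 = 23.18.
N_c = (23.18 − 1)/tan32° = 35.49.
With the water table at the surface the whole profile is submerged: γ' = 18.5 − 9.81 = 8.69 kN/m³, so q = γ'·D_f = 21.725 kPa; the same γ' applies in the ½γBN_γ term.
q_ult = c·N_c·s_c + q·N_q + 0.5·γ·B·N_γ·s_γ
     = 18 × 35.49 × 1.09 + 21.725 × 23.177 + 0.5 × 8.69 × 2 × 22 × 0.91
     = 696.32 + 503.52 + 173.97 = 1373.8 kPa.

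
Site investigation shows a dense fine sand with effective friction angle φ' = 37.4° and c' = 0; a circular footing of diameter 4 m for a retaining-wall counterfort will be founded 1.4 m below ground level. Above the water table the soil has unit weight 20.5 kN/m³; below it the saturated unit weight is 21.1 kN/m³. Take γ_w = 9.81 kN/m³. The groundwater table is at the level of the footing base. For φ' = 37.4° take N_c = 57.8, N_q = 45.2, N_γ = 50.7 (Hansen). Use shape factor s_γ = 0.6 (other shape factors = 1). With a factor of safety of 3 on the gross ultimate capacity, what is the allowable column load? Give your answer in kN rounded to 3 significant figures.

Effective surcharge at the founding depth q = γ·D_f = 20.5 × 1.4 = 28.7 kPa.
The water table coincides with the base, so in the self-weight term γ → γ' = 11.29 kN/m³.
q_ult = q·N_q + 0.5·γ·B·N_γ·s_γ
     = 28.7 × 45.2 + 0.5 × 11.29 × 4 × 50.7 × 0.6
     = 1297.2 + 686.88 = 1984.1 kPa.
Gross allowable pressure q_all = 1984.1 / 3 = 661.37 kPa.
Footing area = 12.5664 m², so allowable column load = 661.37 × 12.5664 = 8311.1 kN.

P_all ≈ 8310 kN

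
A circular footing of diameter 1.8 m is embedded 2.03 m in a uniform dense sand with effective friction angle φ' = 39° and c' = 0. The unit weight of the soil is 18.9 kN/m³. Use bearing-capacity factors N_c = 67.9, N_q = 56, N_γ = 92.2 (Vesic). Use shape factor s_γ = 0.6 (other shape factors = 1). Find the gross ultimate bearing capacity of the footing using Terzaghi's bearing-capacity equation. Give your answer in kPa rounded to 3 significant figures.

Overburden at base level: q = 18.9 × 2.03 = 38.367 kPa.
Surcharge term q·N_q = 38.367 × 56 = 2148.6 kPa; self-weight term 0.5·γ·B·N_γ·s_γ = 0.5 × 18.9 × 1.8 × 92.2 × 0.6 = 940.99 kPa.
q_ult = 2148.6 + 940.99 = 3089.5 kPa.

q_ult ≈ 3090 kPa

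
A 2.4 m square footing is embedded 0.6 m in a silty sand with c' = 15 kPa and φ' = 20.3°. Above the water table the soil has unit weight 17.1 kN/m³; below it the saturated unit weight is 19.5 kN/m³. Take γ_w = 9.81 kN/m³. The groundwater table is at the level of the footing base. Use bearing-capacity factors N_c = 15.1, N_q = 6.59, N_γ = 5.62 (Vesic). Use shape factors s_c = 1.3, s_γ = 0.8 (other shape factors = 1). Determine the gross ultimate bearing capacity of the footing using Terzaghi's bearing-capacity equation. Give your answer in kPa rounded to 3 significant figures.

Effective surcharge at the founding depth q = γ·D_f = 17.1 × 0.6 = 10.26 kPa.
The water table coincides with the base, so in the self-weight term γ → γ' = 9.69 kN/m³.
q_ult = c·N_c·s_c + q·N_q + 0.5·γ·B·N_γ·s_γ
     = 15 × 15.1 × 1.3 + 10.26 × 6.59 + 0.5 × 9.69 × 2.4 × 5.62 × 0.8
     = 294.45 + 67.613 + 52.279 = 414.34 kPa.

q_ult ≈ 414 kPa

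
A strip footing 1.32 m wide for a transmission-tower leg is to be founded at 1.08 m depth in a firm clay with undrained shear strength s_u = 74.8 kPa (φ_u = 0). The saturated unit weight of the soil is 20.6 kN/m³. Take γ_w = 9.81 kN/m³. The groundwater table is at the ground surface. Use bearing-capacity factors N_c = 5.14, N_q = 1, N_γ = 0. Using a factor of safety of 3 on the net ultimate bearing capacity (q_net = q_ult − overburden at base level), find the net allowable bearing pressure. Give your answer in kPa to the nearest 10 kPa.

q_all(net) ≈ 130 kPa

With the water table at the surface the whole profile is submerged: γ' = 20.6 − 9.81 = 10.79 kN/m³, so q = γ'·D_f = 11.653 kPa.
q_ult = c·N_c + q·N_q
     = 74.8 × 5.14 + 11.653 × 1
     = 384.47 + 11.653 = 396.13 kPa.
q_net = 396.13 − 11.653 = 384.47 kPa.
q_all(net) = 384.47 / 3 = 128.16 kPa.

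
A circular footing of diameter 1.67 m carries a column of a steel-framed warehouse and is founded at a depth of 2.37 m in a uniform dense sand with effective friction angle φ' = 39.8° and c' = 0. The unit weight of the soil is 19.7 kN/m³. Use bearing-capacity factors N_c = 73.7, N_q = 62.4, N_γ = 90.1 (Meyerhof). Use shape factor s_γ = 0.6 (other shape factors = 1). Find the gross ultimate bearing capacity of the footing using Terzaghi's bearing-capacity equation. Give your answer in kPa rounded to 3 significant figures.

q_ult ≈ 3800 kPa

Overburden at base level: q = 19.7 × 2.37 = 46.689 kPa.
Surcharge term q·N_q = 46.689 × 62.4 = 2913.4 kPa; self-weight term 0.5·γ·B·N_γ·s_γ = 0.5 × 19.7 × 1.67 × 90.1 × 0.6 = 889.26 kPa.
q_ult = 2913.4 + 889.26 = 3802.7 kPa.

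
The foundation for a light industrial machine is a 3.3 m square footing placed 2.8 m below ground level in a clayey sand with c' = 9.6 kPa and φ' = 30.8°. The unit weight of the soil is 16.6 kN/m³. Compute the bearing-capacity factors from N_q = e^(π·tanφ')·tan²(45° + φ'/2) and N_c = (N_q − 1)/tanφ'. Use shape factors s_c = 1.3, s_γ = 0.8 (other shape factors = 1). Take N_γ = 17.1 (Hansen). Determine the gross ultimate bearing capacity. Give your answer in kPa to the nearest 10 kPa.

q_ult ≈ 1710 kPa

tan30.8° = 0.5961, so N_q = e^(π×0.5961)·tan²(60.4°) = 6.506 × 3.099 = 20.16.
N_c = (20.16 − 1)/tan30.8° = 32.14.
Overburden at base level: q = 16.6 × 2.8 = 46.48 kPa.
Cohesion term c·N_c·s_c = 9.6 × 32.143 × 1.3 = 401.14 kPa; surcharge term q·N_q = 46.48 × 20.161 = 937.09 kPa; self-weight term 0.5·γ·B·N_γ·s_γ = 0.5 × 16.6 × 3.3 × 17.1 × 0.8 = 374.7 kPa.
q_ult = 401.14 + 937.09 + 374.7 = 1712.9 kPa.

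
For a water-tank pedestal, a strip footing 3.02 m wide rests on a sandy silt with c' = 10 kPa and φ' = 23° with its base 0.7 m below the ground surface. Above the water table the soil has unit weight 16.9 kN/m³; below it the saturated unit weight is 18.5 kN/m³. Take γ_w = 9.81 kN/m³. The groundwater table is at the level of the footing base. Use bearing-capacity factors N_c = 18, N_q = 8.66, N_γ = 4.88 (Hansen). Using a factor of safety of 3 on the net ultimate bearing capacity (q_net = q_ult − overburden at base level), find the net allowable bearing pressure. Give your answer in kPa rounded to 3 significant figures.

q_all(net) ≈ 112 kPa

Effective surcharge at the founding depth q = γ·D_f = 16.9 × 0.7 = 11.83 kPa.
The water table coincides with the base, so in the self-weight term γ → γ' = 8.69 kN/m³.
q_ult = c·N_c + q·N_q + 0.5·γ·B·N_γ
     = 10 × 18 + 11.83 × 8.66 + 0.5 × 8.69 × 3.02 × 4.88
     = 180 + 102.45 + 64.035 = 346.48 kPa.
q_net = 346.48 − 11.83 = 334.65 kPa.
q_all(net) = 334.65 / 3 = 111.55 kPa.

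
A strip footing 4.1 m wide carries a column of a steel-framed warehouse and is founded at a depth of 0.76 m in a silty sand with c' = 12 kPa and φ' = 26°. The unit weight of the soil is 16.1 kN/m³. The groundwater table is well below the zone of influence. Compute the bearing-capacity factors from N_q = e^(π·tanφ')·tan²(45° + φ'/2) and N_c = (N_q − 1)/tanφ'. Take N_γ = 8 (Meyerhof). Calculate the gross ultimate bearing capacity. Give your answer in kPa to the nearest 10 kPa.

tan26° = 0.4877, so N_q = e^(π×0.4877)·tan²(58°) = 4.629 × 2.561 = 11.85.
N_c = (11.85 − 1)/tan26° = 22.25.
q = γ·D_f = 16.1 × 0.76 = 12.236 kPa.
c·N_c = 12 × 22.254 = 267.05 kPa
q·N_q = 12.236 × 11.854 = 145.05 kPa
0.5·γ·B·N_γ = 0.5 × 16.1 × 4.1 × 8 = 264.04 kPa
q_ult = 267.05 + 145.05 + 264.04 = 676.14 kPa.

q_ult ≈ 680 kPa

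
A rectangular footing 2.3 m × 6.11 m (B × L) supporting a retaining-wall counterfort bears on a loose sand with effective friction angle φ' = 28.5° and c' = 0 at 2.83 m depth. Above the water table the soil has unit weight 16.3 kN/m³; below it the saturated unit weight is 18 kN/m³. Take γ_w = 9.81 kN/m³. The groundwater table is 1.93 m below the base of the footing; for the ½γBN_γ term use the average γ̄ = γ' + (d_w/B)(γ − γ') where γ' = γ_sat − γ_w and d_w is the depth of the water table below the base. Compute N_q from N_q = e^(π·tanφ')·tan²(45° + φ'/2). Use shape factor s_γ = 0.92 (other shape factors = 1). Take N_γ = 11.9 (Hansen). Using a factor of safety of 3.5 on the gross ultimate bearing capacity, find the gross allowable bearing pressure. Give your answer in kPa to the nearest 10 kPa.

N_q = e^(π·tan28.5°)·tan²(59.25°) = 15.55.
Overburden at base level: q = 16.3 × 2.83 = 46.129 kPa.
The water table is 1.93 m below the base (< B = 2.3 m), so the ½γBN_γ term uses γ̄ = γ' + (d_w/B)(γ − γ') = 8.19 + (1.93/2.3)(16.3 − 8.19) = 14.995 kN/m³.
Surcharge term q·N_q = 46.129 × 15.554 = 717.51 kPa; self-weight term 0.5·γ·B·N_γ·s_γ = 0.5 × 14.995 × 2.3 × 11.9 × 0.92 = 188.79 kPa.
q_ult = 717.51 + 188.79 = 906.3 kPa.
q_all = 906.3 / 3.5 = 258.94 kPa.

q_all ≈ 260 kPa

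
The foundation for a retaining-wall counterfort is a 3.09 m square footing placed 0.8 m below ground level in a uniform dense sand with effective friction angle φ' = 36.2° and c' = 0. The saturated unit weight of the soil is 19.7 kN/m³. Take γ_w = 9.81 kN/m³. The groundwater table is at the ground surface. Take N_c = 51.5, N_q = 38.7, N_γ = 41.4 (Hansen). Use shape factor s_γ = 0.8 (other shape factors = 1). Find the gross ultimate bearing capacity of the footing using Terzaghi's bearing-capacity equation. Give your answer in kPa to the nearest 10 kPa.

q_ult ≈ 810 kPa

With the water table at the surface the whole profile is submerged: γ' = 19.7 − 9.81 = 9.89 kN/m³, so q = γ'·D_f = 7.912 kPa; the same γ' applies in the ½γBN_γ term.
q_ult = q·N_q + 0.5·γ·B·N_γ·s_γ
     = 7.912 × 38.7 + 0.5 × 9.89 × 3.09 × 41.4 × 0.8
     = 306.19 + 506.08 = 812.27 kPa.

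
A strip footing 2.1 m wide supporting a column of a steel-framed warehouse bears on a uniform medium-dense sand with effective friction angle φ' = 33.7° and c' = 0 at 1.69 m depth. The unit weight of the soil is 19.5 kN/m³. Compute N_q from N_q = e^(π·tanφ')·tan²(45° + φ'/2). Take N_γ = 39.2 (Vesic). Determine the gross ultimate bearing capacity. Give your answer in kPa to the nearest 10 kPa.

q_ult ≈ 1740 kPa

tan33.7° = 0.6669, so N_q = e^(π×0.6669)·tan²(61.85°) = 8.127 × 3.493 = 28.39.
q = γ·D_f = 19.5 × 1.69 = 32.955 kPa.
q·N_q = 32.955 × 28.386 = 935.45 kPa
0.5·γ·B·N_γ = 0.5 × 19.5 × 2.1 × 39.2 = 802.62 kPa
q_ult = 935.45 + 802.62 = 1738.1 kPa.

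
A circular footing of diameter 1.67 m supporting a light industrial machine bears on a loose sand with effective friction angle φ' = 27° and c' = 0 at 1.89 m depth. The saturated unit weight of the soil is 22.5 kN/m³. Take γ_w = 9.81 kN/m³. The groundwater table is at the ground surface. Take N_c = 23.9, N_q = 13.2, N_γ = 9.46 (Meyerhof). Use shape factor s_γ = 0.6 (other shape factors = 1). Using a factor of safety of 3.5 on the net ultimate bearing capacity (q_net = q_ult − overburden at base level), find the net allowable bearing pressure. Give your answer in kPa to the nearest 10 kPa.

q_all(net) ≈ 100 kPa

γ' = 22.5 − 9.81 = 12.69 kN/m³ (submerged throughout). q = 12.69 × 1.89 = 23.984 kPa; the same γ' applies in the ½γBN_γ term.
q·N_q = 23.984 × 13.2 = 316.59 kPa
0.5·γ·B·N_γ·s_γ = 0.5 × 12.69 × 1.67 × 9.46 × 0.6 = 60.144 kPa
q_ult = 316.59 + 60.144 = 376.73 kPa.
q_net = 376.73 − 23.984 = 352.75 kPa.
q_all(net) = 352.75 / 3.5 = 100.79 kPa.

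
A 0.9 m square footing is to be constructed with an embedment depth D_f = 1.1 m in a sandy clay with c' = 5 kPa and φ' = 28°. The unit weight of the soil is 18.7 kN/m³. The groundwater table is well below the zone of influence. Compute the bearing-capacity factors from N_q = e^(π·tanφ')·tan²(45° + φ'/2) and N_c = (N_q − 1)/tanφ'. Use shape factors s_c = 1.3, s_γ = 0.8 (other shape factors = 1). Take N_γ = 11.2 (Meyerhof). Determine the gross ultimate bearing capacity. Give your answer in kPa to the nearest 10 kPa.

tan28° = 0.5317, so N_q = e^(π×0.5317)·tan²(59°) = 5.314 × 2.77 = 14.72.
N_c = (14.72 − 1)/tan28° = 25.8.
Overburden at base level: q = 18.7 × 1.1 = 20.57 kPa.
Cohesion term c·N_c·s_c = 5 × 25.803 × 1.3 = 167.72 kPa; surcharge term q·N_q = 20.57 × 14.72 = 302.79 kPa; self-weight term 0.5·γ·B·N_γ·s_γ = 0.5 × 18.7 × 0.9 × 11.2 × 0.8 = 75.398 kPa.
q_ult = 167.72 + 302.79 + 75.398 = 545.91 kPa.

q_ult ≈ 550 kPa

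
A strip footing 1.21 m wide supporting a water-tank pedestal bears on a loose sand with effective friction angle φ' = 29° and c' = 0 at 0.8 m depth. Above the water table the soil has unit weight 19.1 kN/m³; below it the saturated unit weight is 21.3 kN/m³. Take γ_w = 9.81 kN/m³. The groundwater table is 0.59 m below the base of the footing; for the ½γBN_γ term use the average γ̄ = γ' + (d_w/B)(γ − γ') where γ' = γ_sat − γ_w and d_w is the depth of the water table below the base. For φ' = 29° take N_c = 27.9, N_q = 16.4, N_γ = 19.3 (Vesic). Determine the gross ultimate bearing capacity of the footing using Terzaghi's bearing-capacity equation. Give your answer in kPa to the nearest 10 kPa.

q = γ·D_f = 19.1 × 0.8 = 15.28 kPa.
γ' = 11.49 kN/m³; averaging over the depth B below the base, γ̄ = γ' + (d_w/B)(γ − γ') = 15.201 kN/m³.
q·N_q = 15.28 × 16.4 = 250.59 kPa
0.5·γ·B·N_γ = 0.5 × 15.201 × 1.21 × 19.3 = 177.49 kPa
q_ult = 250.59 + 177.49 = 428.08 kPa.

q_ult ≈ 430 kPa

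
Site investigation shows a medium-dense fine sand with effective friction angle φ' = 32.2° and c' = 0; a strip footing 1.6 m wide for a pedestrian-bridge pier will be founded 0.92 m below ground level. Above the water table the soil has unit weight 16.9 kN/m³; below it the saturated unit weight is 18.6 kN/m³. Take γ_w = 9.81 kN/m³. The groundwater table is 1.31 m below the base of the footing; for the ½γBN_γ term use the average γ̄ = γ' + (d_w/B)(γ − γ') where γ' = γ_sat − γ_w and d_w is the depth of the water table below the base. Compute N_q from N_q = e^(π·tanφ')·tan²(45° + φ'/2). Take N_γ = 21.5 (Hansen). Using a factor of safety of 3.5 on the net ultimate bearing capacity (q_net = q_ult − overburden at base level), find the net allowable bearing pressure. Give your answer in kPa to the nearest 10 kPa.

N_q = e^(π·tan32.2°)·tan²(61.1°) = 23.73.
Overburden at base level: q = 16.9 × 0.92 = 15.548 kPa.
The water table is 1.31 m below the base (< B = 1.6 m), so the ½γBN_γ term uses γ̄ = γ' + (d_w/B)(γ − γ') = 8.79 + (1.31/1.6)(16.9 − 8.79) = 15.43 kN/m³.
Surcharge term q·N_q = 15.548 × 23.728 = 368.93 kPa; self-weight term 0.5·γ·B·N_γ = 0.5 × 15.43 × 1.6 × 21.5 = 265.4 kPa.
q_ult = 368.93 + 265.4 = 634.33 kPa.
q_net = 634.33 − 15.548 = 618.78 kPa.
q_all(net) = 618.78 / 3.5 = 176.79 kPa.

q_all(net) ≈ 180 kPa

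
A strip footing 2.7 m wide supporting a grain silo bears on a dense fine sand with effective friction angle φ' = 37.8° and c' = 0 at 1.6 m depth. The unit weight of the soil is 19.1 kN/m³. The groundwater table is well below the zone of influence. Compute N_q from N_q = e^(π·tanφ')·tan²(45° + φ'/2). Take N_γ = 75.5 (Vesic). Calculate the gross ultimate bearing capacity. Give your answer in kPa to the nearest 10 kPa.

tan37.8° = 0.7757, so N_q = e^(π×0.7757)·tan²(63.9°) = 11.437 × 4.167 = 47.66.
Effective surcharge at the founding depth q = γ·D_f = 19.1 × 1.6 = 30.56 kPa.
q_ult = q·N_q + 0.5·γ·B·N_γ
     = 30.56 × 47.655 + 0.5 × 19.1 × 2.7 × 75.5
     = 1456.4 + 1946.8 = 3403.1 kPa.

q_ult ≈ 3400 kPa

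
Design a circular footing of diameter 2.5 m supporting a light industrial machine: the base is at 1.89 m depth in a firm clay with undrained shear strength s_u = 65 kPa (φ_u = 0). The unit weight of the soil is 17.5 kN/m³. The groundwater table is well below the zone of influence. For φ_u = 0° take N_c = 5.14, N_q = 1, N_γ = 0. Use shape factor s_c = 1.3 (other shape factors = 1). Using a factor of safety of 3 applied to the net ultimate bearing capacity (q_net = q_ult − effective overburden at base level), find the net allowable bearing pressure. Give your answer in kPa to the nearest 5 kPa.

q_all(net) ≈ 145 kPa

q = γ·D_f = 17.5 × 1.89 = 33.075 kPa.
c·N_c·s_c = 65 × 5.14 × 1.3 = 434.33 kPa
q·N_q = 33.075 × 1 = 33.075 kPa
q_ult = 434.33 + 33.075 = 467.4 kPa.
Net ultimate: q_net = 467.4 − 33.075 = 434.33 kPa.
q_all(net) = 434.33 / 3 = 144.78 kPa.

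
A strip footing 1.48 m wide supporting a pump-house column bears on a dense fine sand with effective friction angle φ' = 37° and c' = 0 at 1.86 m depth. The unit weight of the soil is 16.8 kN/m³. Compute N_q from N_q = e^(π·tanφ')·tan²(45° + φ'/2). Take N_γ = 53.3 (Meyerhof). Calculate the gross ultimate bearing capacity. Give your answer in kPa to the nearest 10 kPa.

q_ult ≈ 2000 kPa

tan37° = 0.7536, so N_q = e^(π×0.7536)·tan²(63.5°) = 10.669 × 4.023 = 42.92.
q = γ·D_f = 16.8 × 1.86 = 31.248 kPa.
q·N_q = 31.248 × 42.92 = 1341.2 kPa
0.5·γ·B·N_γ = 0.5 × 16.8 × 1.48 × 53.3 = 662.63 kPa
q_ult = 1341.2 + 662.63 = 2003.8 kPa.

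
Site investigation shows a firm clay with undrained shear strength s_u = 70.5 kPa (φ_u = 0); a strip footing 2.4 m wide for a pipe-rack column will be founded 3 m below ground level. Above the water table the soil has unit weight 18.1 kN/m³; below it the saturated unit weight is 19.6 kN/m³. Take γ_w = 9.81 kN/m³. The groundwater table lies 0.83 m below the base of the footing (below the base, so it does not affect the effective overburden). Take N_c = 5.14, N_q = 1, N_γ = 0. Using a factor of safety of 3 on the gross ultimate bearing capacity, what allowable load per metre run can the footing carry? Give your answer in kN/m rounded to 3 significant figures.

≈ 333 kN/m

Effective surcharge at the founding depth q = γ·D_f = 18.1 × 3 = 54.3 kPa.
q_ult = c·N_c + q·N_q
     = 70.5 × 5.14 + 54.3 × 1
     = 362.37 + 54.3 = 416.67 kPa.
Gross allowable pressure q_all = 416.67 / 3 = 138.89 kPa.
Allowable wall load = q_all × B = 138.89 × 2.4 = 333.34 kN per metre run.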